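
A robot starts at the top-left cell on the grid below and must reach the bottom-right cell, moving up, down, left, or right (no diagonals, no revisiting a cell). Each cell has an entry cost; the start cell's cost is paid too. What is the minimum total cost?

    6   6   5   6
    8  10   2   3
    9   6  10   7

Best path: r0c0 → r0c1 → r0c2 → r1c2 → r1c3 → r2c3
Cost: 6 + 6 + 5 + 2 + 3 + 7 = 29

29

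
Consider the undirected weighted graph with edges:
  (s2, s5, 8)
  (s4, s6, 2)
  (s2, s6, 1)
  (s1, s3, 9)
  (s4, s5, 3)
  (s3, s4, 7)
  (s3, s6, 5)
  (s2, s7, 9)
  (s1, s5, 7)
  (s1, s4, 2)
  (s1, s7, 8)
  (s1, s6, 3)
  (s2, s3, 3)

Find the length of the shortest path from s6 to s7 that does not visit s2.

A few of the s6→s7 routes:
s6-s4-s1-s7: 2 + 2 + 8 = 12
s6-s4-s5-s1-s7: 2 + 3 + 7 + 8 = 20
s6-s1-s7: 3 + 8 = 11
The minimum is 11.

11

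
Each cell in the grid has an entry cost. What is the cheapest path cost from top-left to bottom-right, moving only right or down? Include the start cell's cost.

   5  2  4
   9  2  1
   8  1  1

11

Path r0c0 -> r0c1 -> r1c1 -> r1c2 -> r2c2: 5 + 2 + 2 + 1 + 1 = 11.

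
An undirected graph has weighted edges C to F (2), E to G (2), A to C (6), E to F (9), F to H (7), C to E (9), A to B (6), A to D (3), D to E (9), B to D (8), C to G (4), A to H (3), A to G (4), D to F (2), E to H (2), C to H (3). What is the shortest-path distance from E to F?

7

Some routes from E to F:
E → F: 9
E → H → F: 2 + 7 = 9
E → H → C → F: 2 + 3 + 2 = 7
E → G → C → F: 2 + 4 + 2 = 8
E → H → A → D → F: 2 + 3 + 3 + 2 = 10
Best route has total 7.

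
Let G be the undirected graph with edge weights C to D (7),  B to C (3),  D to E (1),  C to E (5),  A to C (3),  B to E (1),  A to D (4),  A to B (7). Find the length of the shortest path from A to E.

5

A few of the A→E routes:
A - B - E: 7 + 1 = 8
A - C - D - E: 3 + 7 + 1 = 11
A - D - E: 4 + 1 = 5
A - C - B - E: 3 + 3 + 1 = 7
A - C - E: 3 + 5 = 8
Shortest: 5.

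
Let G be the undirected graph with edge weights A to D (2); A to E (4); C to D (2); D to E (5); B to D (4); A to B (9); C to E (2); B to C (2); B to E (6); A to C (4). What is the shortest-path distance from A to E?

4

Comparing a few candidate routes:
A→C→E: 4 + 2 = 6
A→D→C→E: 2 + 2 + 2 = 6
A→E: 4
Best route has total 4.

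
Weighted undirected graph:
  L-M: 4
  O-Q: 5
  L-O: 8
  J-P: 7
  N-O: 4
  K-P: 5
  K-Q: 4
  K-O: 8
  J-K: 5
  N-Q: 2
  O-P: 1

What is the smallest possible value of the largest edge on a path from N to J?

Comparing a few candidate routes:
N-Q-O-P-K-J: max(2, 5, 1, 5, 5) = 5
N-O-P-K-J: max(4, 1, 5, 5) = 5
N-Q-K-J: max(2, 4, 5) = 5
Best route has worst link 5.

5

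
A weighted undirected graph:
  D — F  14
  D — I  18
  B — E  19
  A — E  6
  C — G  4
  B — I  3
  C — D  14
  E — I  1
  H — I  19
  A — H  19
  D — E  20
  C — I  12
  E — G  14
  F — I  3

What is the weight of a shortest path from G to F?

18

Checking several routes:
G - C - D - E - I - F: 4 + 14 + 20 + 1 + 3 = 42
G - C - D - F: 4 + 14 + 14 = 32
G - E - I - F: 14 + 1 + 3 = 18
G - C - I - F: 4 + 12 + 3 = 19
G - E - B - I - F: 14 + 19 + 3 + 3 = 39
G - C - D - I - F: 4 + 14 + 18 + 3 = 39
Best route has total 18.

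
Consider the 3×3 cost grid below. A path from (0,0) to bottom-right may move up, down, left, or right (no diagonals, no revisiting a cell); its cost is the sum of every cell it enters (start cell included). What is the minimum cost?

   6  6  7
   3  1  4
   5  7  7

21

One optimal route is [0,0] -> [1,0] -> [1,1] -> [1,2] -> [2,2].
Its cost is 6 + 3 + 1 + 4 + 7 = 21.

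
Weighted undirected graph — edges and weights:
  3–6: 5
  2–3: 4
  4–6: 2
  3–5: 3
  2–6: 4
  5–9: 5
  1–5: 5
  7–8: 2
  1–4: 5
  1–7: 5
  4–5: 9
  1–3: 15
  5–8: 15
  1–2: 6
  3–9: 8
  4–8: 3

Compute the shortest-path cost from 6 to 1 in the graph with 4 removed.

A few of the 6→1 routes:
6 -> 2 -> 1: 4 + 6 = 10
6 -> 3 -> 5 -> 1: 5 + 3 + 5 = 13
6 -> 3 -> 2 -> 1: 5 + 4 + 6 = 15
6 -> 2 -> 3 -> 5 -> 1: 4 + 4 + 3 + 5 = 16
The minimum is 10.

10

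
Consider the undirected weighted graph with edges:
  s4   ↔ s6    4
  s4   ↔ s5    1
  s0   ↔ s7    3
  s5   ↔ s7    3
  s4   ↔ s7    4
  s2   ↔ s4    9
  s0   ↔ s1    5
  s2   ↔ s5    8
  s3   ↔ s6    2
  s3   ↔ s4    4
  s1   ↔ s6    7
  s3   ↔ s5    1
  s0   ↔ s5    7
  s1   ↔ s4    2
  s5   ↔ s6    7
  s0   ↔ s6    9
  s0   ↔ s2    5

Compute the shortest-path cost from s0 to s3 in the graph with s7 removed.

8

A few of the s0→s3 routes:
s0 - s5 - s3: 7 + 1 = 8
s0 - s1 - s4 - s5 - s3: 5 + 2 + 1 + 1 = 9
s0 - s6 - s3: 9 + 2 = 11
s0 - s1 - s4 - s3: 5 + 2 + 4 = 11
s0 - s5 - s4 - s3: 7 + 1 + 4 = 12
s0 - s1 - s4 - s6 - s3: 5 + 2 + 4 + 2 = 13
Shortest: 8.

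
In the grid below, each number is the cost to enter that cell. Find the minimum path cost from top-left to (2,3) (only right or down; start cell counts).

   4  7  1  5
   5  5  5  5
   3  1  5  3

Path r0c0 r1c0 r2c0 r2c1 r2c2 r2c3: 4 + 5 + 3 + 1 + 5 + 3 = 21.

21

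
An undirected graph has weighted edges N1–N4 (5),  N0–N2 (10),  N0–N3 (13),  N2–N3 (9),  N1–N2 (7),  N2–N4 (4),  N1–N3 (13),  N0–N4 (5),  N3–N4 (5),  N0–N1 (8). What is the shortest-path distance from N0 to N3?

Checking several routes:
N0→N4→N3: 5 + 5 = 10
N0→N4→N2→N3: 5 + 4 + 9 = 18
N0→N2→N4→N3: 10 + 4 + 5 = 19
N0→N3: 13
N0→N1→N4→N3: 8 + 5 + 5 = 18
N0→N2→N3: 10 + 9 = 19
Best route has total 10.

10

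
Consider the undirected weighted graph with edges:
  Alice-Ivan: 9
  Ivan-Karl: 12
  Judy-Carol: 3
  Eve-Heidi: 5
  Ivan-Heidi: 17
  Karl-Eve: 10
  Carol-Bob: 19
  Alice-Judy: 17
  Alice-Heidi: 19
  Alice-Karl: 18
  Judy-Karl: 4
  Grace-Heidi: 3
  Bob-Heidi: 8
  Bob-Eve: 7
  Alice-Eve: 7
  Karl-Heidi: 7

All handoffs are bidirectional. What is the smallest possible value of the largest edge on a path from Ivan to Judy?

9

Checking several routes:
Ivan→Alice→Eve→Heidi→Karl→Judy: max(9, 7, 5, 7, 4) = 9
Ivan→Alice→Eve→Karl→Judy: max(9, 7, 10, 4) = 10
Ivan→Alice→Eve→Bob→Heidi→Karl→Judy: max(9, 7, 7, 8, 7, 4) = 9
Ivan→Karl→Judy: max(12, 4) = 12
Best route has worst link 9.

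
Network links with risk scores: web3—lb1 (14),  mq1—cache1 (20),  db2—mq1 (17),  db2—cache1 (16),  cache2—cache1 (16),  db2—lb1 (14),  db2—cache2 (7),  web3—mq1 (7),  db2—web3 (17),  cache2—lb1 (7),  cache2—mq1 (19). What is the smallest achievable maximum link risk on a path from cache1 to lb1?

Some routes from cache1 to lb1:
cache1 - db2 - lb1: max(16, 14) = 16
cache1 - cache2 - db2 - lb1: max(16, 7, 14) = 16
cache1 - db2 - cache2 - lb1: max(16, 7, 7) = 16
The minimum achievable maximum is 16.

16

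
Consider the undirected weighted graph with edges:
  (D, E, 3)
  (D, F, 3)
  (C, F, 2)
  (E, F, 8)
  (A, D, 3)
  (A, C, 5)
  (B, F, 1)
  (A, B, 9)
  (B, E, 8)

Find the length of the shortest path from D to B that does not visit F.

11

Candidate routes:
D → A → B: 3 + 9 = 12
D → E → B: 3 + 8 = 11
Best route has total 11.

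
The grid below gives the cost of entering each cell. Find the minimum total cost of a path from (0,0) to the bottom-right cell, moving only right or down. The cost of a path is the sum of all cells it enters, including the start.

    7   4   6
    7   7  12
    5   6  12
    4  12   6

Cheapest: [0,0]→[1,0]→[2,0]→[3,0]→[3,1]→[3,2]
  7 + 7 + 5 + 4 + 12 + 6 = 41
For comparison, the top-then-right route costs 47.

41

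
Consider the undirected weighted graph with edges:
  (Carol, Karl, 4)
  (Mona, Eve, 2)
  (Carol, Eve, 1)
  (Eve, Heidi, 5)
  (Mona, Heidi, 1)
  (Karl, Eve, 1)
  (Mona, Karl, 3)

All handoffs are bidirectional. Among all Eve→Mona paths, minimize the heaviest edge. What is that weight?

Candidate routes:
Eve -> Mona: max(2) = 2
Eve -> Carol -> Karl -> Mona: max(1, 4, 3) = 4
Eve -> Heidi -> Mona: max(5, 1) = 5
Eve -> Karl -> Mona: max(1, 3) = 3
Best route has worst link 2.

2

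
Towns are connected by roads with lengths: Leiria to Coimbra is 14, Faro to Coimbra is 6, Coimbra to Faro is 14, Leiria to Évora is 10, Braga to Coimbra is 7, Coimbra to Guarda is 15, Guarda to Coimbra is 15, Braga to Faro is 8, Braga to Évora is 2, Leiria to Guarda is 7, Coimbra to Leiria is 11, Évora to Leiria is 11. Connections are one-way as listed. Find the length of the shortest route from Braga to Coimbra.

Routes from Braga to Coimbra:
Braga → Évora → Leiria → Guarda → Coimbra: 2 + 11 + 7 + 15 = 35
Braga → Évora → Leiria → Coimbra: 2 + 11 + 14 = 27
Braga → Coimbra: 7
Braga → Faro → Coimbra: 8 + 6 = 14
Best route has total 7.

7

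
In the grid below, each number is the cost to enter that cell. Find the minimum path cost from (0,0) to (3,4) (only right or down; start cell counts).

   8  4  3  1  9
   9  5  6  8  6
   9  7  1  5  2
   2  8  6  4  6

35

One optimal route is r0c0→r0c1→r0c2→r1c2→r2c2→r2c3→r2c4→r3c4.
Its cost is 8 + 4 + 3 + 6 + 1 + 5 + 2 + 6 = 35.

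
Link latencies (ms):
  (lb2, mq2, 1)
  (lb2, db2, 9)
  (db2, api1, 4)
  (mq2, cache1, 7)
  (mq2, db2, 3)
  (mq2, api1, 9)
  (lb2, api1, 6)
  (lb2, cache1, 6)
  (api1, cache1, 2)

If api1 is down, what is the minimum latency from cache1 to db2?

A few of the cache1→db2 routes:
cache1 → lb2 → db2: 6 + 9 = 15
cache1 → lb2 → mq2 → db2: 6 + 1 + 3 = 10
cache1 → mq2 → db2: 7 + 3 = 10
Best route has total 10 ms.

10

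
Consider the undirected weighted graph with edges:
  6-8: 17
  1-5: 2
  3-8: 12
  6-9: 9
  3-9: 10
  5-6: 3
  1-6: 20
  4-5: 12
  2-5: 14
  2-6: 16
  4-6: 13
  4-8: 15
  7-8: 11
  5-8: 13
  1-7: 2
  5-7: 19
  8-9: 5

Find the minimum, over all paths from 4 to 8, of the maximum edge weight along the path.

12

Comparing a few candidate routes:
4 -> 5 -> 6 -> 9 -> 8: max(12, 3, 9, 5) = 12
4 -> 6 -> 5 -> 1 -> 7 -> 8: max(13, 3, 2, 2, 11) = 13
4 -> 5 -> 6 -> 9 -> 3 -> 8: max(12, 3, 9, 10, 12) = 12
4 -> 5 -> 1 -> 7 -> 8: max(12, 2, 2, 11) = 12
The minimum achievable maximum is 12.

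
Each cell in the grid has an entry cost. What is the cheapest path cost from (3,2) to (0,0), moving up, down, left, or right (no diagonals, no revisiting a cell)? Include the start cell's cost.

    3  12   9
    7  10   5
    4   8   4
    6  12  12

38

Best path: [3,2]→[2,2]→[2,1]→[2,0]→[1,0]→[0,0]
Cost: 12 + 4 + 8 + 4 + 7 + 3 = 38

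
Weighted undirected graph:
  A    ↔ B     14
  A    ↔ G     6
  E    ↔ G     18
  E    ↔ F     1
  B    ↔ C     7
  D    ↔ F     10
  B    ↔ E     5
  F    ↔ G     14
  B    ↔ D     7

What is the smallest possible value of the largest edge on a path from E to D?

7

Paths from E to D:
E → F → D: max(1, 10) = 10
E → B → D: max(5, 7) = 7
E → G → F → D: max(18, 14, 10) = 18
E → B → A → G → F → D: max(5, 14, 6, 14, 10) = 14
E → G → A → B → D: max(18, 6, 14, 7) = 18
E → F → G → A → B → D: max(1, 14, 6, 14, 7) = 14
Best route has worst link 7.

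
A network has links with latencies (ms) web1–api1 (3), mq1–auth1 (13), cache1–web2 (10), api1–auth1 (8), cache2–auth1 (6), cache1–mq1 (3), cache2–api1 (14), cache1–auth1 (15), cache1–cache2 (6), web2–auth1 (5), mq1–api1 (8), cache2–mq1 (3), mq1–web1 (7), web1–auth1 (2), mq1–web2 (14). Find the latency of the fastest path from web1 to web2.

Checking several routes:
web1→api1→auth1→web2: 3 + 8 + 5 = 16
web1→auth1→web2: 2 + 5 = 7
web1→mq1→cache1→web2: 7 + 3 + 10 = 20
The minimum is 7 ms.

7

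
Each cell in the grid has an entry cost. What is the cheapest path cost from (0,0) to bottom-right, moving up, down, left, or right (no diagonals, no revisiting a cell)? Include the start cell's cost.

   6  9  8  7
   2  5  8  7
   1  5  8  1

Take [0,0] → [1,0] → [2,0] → [2,1] → [2,2] → [2,3] for a total of 6 + 2 + 1 + 5 + 8 + 1 = 23.

23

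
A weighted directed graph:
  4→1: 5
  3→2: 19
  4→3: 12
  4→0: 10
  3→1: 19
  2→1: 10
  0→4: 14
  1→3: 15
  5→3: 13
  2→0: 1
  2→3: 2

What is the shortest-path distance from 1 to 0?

35

Candidate routes:
1 → 3 → 2 → 0: 15 + 19 + 1 = 35
Shortest: 35.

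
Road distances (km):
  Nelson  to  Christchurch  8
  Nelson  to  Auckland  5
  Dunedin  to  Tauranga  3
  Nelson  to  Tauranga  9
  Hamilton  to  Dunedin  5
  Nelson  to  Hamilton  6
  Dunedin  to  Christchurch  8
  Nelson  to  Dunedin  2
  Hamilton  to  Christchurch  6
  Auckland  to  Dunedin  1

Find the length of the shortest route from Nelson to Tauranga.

Some routes from Nelson to Tauranga:
Nelson→Tauranga: 9
Nelson→Hamilton→Dunedin→Tauranga: 6 + 5 + 3 = 14
Nelson→Auckland→Dunedin→Tauranga: 5 + 1 + 3 = 9
Nelson→Dunedin→Tauranga: 2 + 3 = 5
The minimum is 5 km.

5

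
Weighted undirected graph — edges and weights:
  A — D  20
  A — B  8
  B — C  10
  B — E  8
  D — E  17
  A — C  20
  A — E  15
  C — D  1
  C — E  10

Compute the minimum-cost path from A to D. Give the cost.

Some routes from A to D:
A -> E -> C -> D: 15 + 10 + 1 = 26
A -> E -> D: 15 + 17 = 32
A -> D: 20
A -> B -> C -> D: 8 + 10 + 1 = 19
A -> C -> D: 20 + 1 = 21
A -> B -> E -> C -> D: 8 + 8 + 10 + 1 = 27
The minimum is 19.

19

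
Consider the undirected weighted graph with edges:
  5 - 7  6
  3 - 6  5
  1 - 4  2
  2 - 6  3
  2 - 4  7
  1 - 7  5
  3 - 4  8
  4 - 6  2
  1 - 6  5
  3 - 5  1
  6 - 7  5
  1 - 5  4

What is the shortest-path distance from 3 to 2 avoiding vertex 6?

Routes from 3 to 2 avoiding 6:
3 → 5 → 1 → 4 → 2: 1 + 4 + 2 + 7 = 14
3 → 4 → 2: 8 + 7 = 15
3 → 5 → 7 → 1 → 4 → 2: 1 + 6 + 5 + 2 + 7 = 21
The minimum is 14.

14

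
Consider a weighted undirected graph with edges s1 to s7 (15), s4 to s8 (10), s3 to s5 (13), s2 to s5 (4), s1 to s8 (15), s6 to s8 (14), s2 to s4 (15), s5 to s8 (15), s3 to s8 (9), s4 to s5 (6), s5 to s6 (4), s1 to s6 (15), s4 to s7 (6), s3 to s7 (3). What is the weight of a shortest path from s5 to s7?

Comparing a few candidate routes:
s5→s4→s7: 6 + 6 = 12
s5→s4→s8→s3→s7: 6 + 10 + 9 + 3 = 28
s5→s2→s4→s7: 4 + 15 + 6 = 25
s5→s3→s7: 13 + 3 = 16
s5→s8→s3→s7: 15 + 9 + 3 = 27
Best route has total 12.

12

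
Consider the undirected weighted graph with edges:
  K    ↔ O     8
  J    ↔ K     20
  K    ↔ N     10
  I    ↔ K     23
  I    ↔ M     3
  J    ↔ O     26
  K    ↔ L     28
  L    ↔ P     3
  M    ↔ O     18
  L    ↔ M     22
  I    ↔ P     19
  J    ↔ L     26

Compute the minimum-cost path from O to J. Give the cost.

26

Some routes from O to J:
O - K - J: 8 + 20 = 28
O - J: 26
O - K - L - J: 8 + 28 + 26 = 62
The minimum is 26.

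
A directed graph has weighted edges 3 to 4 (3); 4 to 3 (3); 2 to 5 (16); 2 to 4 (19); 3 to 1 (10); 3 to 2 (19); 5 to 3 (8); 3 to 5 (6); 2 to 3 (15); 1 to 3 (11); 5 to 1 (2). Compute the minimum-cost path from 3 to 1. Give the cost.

Candidate routes:
3→2→5→1: 19 + 16 + 2 = 37
3→5→1: 6 + 2 = 8
3→1: 10
The minimum is 8.

8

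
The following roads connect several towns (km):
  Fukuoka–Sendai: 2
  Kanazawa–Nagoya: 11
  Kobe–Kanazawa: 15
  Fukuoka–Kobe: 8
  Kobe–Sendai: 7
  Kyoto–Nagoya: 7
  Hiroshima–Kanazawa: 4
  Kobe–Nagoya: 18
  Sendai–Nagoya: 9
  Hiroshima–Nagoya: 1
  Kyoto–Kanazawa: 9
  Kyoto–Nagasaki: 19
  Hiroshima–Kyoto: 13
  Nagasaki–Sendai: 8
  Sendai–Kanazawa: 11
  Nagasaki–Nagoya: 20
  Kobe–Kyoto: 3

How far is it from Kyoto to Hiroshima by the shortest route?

8

Comparing a few candidate routes:
Kyoto - Hiroshima: 13
Kyoto - Kanazawa - Hiroshima: 9 + 4 = 13
Kyoto - Nagoya - Hiroshima: 7 + 1 = 8
Best route has total 8 km.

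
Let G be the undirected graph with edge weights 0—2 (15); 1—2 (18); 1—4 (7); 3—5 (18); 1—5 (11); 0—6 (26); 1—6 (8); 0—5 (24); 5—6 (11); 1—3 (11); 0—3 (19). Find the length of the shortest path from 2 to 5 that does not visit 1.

Paths from 2 to 5 avoiding 1:
2 → 0 → 6 → 5: 15 + 26 + 11 = 52
2 → 0 → 3 → 5: 15 + 19 + 18 = 52
2 → 0 → 5: 15 + 24 = 39
The minimum is 39.

39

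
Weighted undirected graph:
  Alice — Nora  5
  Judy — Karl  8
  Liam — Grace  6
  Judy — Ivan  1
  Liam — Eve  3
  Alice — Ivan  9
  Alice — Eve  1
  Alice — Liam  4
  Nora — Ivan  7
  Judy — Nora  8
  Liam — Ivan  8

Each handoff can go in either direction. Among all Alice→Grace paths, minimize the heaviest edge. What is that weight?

6

Routes from Alice to Grace:
Alice -> Eve -> Liam -> Grace: max(1, 3, 6) = 6
Alice -> Ivan -> Liam -> Grace: max(9, 8, 6) = 9
Alice -> Liam -> Grace: max(4, 6) = 6
Alice -> Nora -> Ivan -> Liam -> Grace: max(5, 7, 8, 6) = 8
Alice -> Nora -> Judy -> Ivan -> Liam -> Grace: max(5, 8, 1, 8, 6) = 8
Best route has worst link 6.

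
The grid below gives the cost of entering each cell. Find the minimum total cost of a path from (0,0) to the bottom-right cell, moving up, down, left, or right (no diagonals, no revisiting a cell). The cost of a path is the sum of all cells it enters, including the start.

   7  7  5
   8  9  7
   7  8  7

33

Path (0,0) → (0,1) → (0,2) → (1,2) → (2,2): 7 + 7 + 5 + 7 + 7 = 33.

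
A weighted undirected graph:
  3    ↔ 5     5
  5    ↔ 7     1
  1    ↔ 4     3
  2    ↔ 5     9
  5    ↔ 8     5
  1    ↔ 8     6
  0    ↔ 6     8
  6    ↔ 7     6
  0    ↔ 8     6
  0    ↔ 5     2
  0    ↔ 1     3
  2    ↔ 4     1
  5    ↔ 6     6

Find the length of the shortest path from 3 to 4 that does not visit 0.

Routes from 3 to 4 avoiding 0:
3-5-2-4: 5 + 9 + 1 = 15
3-5-8-1-4: 5 + 5 + 6 + 3 = 19
Best route has total 15.

15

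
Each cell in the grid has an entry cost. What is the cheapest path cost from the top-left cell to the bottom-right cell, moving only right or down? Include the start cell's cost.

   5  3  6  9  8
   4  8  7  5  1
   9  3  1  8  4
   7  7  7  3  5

35

Cheapest: (0,0) → (0,1) → (1,1) → (2,1) → (2,2) → (3,2) → (3,3) → (3,4)
  5 + 3 + 8 + 3 + 1 + 7 + 3 + 5 = 35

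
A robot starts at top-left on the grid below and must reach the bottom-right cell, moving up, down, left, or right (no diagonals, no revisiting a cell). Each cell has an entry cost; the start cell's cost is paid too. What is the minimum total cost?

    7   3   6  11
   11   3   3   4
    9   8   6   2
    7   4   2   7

29

Best path: (0,0) (0,1) (1,1) (1,2) (1,3) (2,3) (3,3)
Cost: 7 + 3 + 3 + 3 + 4 + 2 + 7 = 29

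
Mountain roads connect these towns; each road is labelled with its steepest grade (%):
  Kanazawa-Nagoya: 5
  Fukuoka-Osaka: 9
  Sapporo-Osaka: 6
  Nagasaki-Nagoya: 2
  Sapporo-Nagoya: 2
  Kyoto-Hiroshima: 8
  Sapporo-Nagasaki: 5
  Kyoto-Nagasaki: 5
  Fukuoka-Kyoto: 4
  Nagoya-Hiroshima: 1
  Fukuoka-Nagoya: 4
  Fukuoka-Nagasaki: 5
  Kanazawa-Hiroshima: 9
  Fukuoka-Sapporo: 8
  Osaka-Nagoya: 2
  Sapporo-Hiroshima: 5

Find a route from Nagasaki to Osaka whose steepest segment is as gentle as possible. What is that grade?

2

Checking several routes:
Nagasaki -> Sapporo -> Hiroshima -> Nagoya -> Osaka: max(5, 5, 1, 2) = 5
Nagasaki -> Fukuoka -> Nagoya -> Osaka: max(5, 4, 2) = 5
Nagasaki -> Kyoto -> Fukuoka -> Nagoya -> Osaka: max(5, 4, 4, 2) = 5
Nagasaki -> Sapporo -> Nagoya -> Osaka: max(5, 2, 2) = 5
Nagasaki -> Nagoya -> Osaka: max(2, 2) = 2
The minimum achievable maximum is 2%.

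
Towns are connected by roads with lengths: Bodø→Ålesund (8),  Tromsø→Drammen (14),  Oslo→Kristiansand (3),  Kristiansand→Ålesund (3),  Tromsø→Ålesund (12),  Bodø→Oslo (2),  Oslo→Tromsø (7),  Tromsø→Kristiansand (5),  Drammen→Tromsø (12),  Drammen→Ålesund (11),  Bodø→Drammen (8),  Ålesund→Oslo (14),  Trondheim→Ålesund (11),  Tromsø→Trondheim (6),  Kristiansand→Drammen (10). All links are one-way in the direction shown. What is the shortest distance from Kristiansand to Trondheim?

28

Candidate routes:
Kristiansand-Ålesund-Oslo-Tromsø-Trondheim: 3 + 14 + 7 + 6 = 30
Kristiansand-Drammen-Ålesund-Oslo-Tromsø-Trondheim: 10 + 11 + 14 + 7 + 6 = 48
Kristiansand-Drammen-Tromsø-Trondheim: 10 + 12 + 6 = 28
The minimum is 28.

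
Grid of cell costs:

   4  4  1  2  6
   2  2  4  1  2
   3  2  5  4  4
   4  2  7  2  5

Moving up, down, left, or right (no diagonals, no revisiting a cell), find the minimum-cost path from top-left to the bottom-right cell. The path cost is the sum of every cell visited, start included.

23

Cheapest: (0,0) → (0,1) → (0,2) → (0,3) → (1,3) → (1,4) → (2,4) → (3,4)
  4 + 4 + 1 + 2 + 1 + 2 + 4 + 5 = 23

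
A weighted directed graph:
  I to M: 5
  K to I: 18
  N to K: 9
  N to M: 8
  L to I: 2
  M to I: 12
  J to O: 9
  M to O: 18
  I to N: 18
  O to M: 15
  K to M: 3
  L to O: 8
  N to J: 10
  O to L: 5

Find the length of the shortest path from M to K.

39

Candidate routes:
M -> O -> L -> I -> N -> K: 18 + 5 + 2 + 18 + 9 = 52
M -> I -> N -> K: 12 + 18 + 9 = 39
The minimum is 39.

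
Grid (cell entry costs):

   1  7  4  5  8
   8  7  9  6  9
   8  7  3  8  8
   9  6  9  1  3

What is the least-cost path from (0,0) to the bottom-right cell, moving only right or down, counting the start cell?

One optimal route is (0,0) (0,1) (0,2) (0,3) (1,3) (2,3) (3,3) (3,4).
Its cost is 1 + 7 + 4 + 5 + 6 + 8 + 1 + 3 = 35.

35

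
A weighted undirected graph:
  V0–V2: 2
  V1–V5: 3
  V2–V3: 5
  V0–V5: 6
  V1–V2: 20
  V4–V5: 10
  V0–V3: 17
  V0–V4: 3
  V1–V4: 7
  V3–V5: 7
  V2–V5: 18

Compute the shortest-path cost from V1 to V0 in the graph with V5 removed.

Routes from V1 to V0 avoiding V5:
V1 - V2 - V3 - V0: 20 + 5 + 17 = 42
V1 - V2 - V0: 20 + 2 = 22
V1 - V4 - V0: 7 + 3 = 10
Best route has total 10.

10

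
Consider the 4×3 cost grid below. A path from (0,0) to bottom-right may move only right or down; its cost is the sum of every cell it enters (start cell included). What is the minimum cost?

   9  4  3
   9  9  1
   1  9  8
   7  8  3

Cheapest: [0,0] [0,1] [0,2] [1,2] [2,2] [3,2]
  9 + 4 + 3 + 1 + 8 + 3 = 28

28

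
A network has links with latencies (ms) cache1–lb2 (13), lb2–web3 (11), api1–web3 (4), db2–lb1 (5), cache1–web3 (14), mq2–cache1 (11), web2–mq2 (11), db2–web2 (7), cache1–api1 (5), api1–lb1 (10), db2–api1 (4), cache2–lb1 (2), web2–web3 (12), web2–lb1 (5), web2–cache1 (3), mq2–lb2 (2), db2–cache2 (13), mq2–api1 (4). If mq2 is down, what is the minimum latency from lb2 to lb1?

Checking several routes:
lb2→web3→api1→db2→lb1: 11 + 4 + 4 + 5 = 24
lb2→web3→api1→lb1: 11 + 4 + 10 = 25
lb2→cache1→web2→lb1: 13 + 3 + 5 = 21
The minimum is 21 ms.

21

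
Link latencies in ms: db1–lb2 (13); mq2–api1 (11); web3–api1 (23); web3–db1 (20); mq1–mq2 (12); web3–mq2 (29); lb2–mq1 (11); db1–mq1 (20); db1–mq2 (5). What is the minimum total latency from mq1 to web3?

Comparing a few candidate routes:
mq1-mq2-web3: 12 + 29 = 41
mq1-db1-web3: 20 + 20 = 40
mq1-mq2-db1-web3: 12 + 5 + 20 = 37
mq1-lb2-db1-web3: 11 + 13 + 20 = 44
Shortest: 37 ms.

37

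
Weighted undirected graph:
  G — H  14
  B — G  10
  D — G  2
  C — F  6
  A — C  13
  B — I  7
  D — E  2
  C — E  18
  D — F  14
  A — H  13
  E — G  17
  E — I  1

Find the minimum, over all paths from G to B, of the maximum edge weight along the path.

A few of the G→B routes:
G - B: max(10) = 10
G - H - A - C - F - D - E - I - B: max(14, 13, 13, 6, 14, 2, 1, 7) = 14
G - D - E - I - B: max(2, 2, 1, 7) = 7
Best route has worst link 7.

7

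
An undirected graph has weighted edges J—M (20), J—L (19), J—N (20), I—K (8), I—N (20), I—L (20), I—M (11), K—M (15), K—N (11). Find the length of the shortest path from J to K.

31

Comparing a few candidate routes:
J→M→K: 20 + 15 = 35
J→M→I→K: 20 + 11 + 8 = 39
J→N→K: 20 + 11 = 31
Best route has total 31.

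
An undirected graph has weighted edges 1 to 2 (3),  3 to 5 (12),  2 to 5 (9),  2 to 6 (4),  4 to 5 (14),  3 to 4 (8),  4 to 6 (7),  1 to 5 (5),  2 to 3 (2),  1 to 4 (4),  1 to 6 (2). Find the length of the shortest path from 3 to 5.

Checking several routes:
3 - 5: 12
3 - 2 - 5: 2 + 9 = 11
3 - 2 - 1 - 5: 2 + 3 + 5 = 10
The minimum is 10.

10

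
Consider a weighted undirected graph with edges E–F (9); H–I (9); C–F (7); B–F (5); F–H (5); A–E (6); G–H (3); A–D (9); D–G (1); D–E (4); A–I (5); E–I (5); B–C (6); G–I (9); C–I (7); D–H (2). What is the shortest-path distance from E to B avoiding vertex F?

18

Comparing a few candidate routes:
E → A → I → C → B: 6 + 5 + 7 + 6 = 24
E → D → H → I → C → B: 4 + 2 + 9 + 7 + 6 = 28
E → D → G → H → I → C → B: 4 + 1 + 3 + 9 + 7 + 6 = 30
E → I → C → B: 5 + 7 + 6 = 18
E → D → G → I → C → B: 4 + 1 + 9 + 7 + 6 = 27
Best route has total 18.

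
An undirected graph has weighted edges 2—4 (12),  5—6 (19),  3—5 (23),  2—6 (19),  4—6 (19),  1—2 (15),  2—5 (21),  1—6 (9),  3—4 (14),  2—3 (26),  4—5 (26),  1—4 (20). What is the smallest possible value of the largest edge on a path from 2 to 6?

A few of the 2→6 routes:
2→1→6: max(15, 9) = 15
2→1→4→6: max(15, 20, 19) = 20
2→4→6: max(12, 19) = 19
2→6: max(19) = 19
The minimum achievable maximum is 15.

15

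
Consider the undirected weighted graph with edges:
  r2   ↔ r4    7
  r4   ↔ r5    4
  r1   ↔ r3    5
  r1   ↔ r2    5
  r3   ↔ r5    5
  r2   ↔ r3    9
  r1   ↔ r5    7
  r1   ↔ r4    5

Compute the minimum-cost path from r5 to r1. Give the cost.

7

A few of the r5→r1 routes:
r5 - r4 - r2 - r1: 4 + 7 + 5 = 16
r5 - r4 - r1: 4 + 5 = 9
r5 - r3 - r1: 5 + 5 = 10
r5 - r1: 7
Shortest: 7.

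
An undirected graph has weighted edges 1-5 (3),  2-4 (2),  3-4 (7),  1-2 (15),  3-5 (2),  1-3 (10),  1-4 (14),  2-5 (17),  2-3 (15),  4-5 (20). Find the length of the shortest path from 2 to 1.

14

Checking several routes:
2 - 4 - 1: 2 + 14 = 16
2 - 4 - 3 - 5 - 1: 2 + 7 + 2 + 3 = 14
2 - 1: 15
Best route has total 14.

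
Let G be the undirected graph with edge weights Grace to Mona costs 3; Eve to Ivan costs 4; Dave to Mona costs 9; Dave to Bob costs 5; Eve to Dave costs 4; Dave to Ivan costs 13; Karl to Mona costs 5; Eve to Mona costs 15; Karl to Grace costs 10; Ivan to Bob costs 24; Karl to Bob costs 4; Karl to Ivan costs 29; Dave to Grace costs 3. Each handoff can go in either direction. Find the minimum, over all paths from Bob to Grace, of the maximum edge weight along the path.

5

Checking several routes:
Bob -> Karl -> Mona -> Dave -> Grace: max(4, 5, 9, 3) = 9
Bob -> Karl -> Mona -> Grace: max(4, 5, 3) = 5
Bob -> Dave -> Grace: max(5, 3) = 5
Bob -> Dave -> Mona -> Grace: max(5, 9, 3) = 9
The minimum achievable maximum is 5.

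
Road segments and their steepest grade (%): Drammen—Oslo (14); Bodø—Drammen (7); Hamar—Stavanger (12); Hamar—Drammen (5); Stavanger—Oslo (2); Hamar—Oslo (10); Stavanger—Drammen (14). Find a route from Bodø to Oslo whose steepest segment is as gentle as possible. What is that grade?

10

Paths from Bodø to Oslo:
Bodø -> Drammen -> Stavanger -> Hamar -> Oslo: max(7, 14, 12, 10) = 14
Bodø -> Drammen -> Hamar -> Stavanger -> Oslo: max(7, 5, 12, 2) = 12
Bodø -> Drammen -> Oslo: max(7, 14) = 14
Bodø -> Drammen -> Hamar -> Oslo: max(7, 5, 10) = 10
Bodø -> Drammen -> Stavanger -> Oslo: max(7, 14, 2) = 14
The minimum achievable maximum is 10%.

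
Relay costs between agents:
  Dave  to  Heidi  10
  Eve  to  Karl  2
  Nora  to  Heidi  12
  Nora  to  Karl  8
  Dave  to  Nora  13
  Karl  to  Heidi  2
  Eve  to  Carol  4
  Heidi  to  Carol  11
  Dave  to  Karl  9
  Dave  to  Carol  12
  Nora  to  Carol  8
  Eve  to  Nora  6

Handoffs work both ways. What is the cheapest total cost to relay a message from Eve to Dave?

Checking several routes:
Eve - Karl - Dave: 2 + 9 = 11
Eve - Karl - Heidi - Dave: 2 + 2 + 10 = 14
Eve - Nora - Dave: 6 + 13 = 19
Eve - Carol - Dave: 4 + 12 = 16
Eve - Karl - Nora - Dave: 2 + 8 + 13 = 23
The minimum is 11.

11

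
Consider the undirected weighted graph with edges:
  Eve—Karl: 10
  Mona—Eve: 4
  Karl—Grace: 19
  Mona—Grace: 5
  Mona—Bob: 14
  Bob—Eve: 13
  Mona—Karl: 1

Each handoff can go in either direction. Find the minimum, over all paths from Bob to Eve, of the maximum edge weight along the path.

Routes from Bob to Eve:
Bob -> Eve: max(13) = 13
Bob -> Mona -> Karl -> Eve: max(14, 1, 10) = 14
Bob -> Mona -> Grace -> Karl -> Eve: max(14, 5, 19, 10) = 19
Bob -> Mona -> Eve: max(14, 4) = 14
Smallest bottleneck: 13.

13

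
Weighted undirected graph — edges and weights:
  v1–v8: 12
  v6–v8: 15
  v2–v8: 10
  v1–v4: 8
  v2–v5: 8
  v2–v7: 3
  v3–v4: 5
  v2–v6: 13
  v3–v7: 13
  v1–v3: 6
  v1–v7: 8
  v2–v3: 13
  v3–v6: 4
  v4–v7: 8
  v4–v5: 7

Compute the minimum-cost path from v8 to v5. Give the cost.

A few of the v8→v5 routes:
v8 - v1 - v4 - v5: 12 + 8 + 7 = 27
v8 - v1 - v3 - v4 - v5: 12 + 6 + 5 + 7 = 30
v8 - v2 - v5: 10 + 8 = 18
v8 - v6 - v3 - v4 - v5: 15 + 4 + 5 + 7 = 31
v8 - v2 - v7 - v4 - v5: 10 + 3 + 8 + 7 = 28
Shortest: 18.

18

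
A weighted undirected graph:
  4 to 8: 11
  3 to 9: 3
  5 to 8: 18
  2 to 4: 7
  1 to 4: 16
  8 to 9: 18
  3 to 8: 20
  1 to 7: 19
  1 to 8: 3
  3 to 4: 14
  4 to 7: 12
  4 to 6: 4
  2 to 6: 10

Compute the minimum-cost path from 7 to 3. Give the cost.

26

Some routes from 7 to 3:
7 → 4 → 8 → 3: 12 + 11 + 20 = 43
7 → 1 → 8 → 3: 19 + 3 + 20 = 42
7 → 4 → 3: 12 + 14 = 26
7 → 4 → 8 → 9 → 3: 12 + 11 + 18 + 3 = 44
7 → 1 → 8 → 9 → 3: 19 + 3 + 18 + 3 = 43
The minimum is 26.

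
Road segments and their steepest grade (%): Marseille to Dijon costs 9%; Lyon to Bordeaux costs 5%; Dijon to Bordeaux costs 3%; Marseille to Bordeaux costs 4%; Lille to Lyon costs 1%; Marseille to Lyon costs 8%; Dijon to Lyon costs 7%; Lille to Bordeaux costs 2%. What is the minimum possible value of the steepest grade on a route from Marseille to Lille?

4

Some routes from Marseille to Lille:
Marseille-Lyon-Dijon-Bordeaux-Lille: max(8, 7, 3, 2) = 8
Marseille-Bordeaux-Lille: max(4, 2) = 4
Marseille-Lyon-Bordeaux-Lille: max(8, 5, 2) = 8
Marseille-Bordeaux-Dijon-Lyon-Lille: max(4, 3, 7, 1) = 7
Marseille-Lyon-Lille: max(8, 1) = 8
Marseille-Bordeaux-Lyon-Lille: max(4, 5, 1) = 5
Smallest bottleneck: 4%.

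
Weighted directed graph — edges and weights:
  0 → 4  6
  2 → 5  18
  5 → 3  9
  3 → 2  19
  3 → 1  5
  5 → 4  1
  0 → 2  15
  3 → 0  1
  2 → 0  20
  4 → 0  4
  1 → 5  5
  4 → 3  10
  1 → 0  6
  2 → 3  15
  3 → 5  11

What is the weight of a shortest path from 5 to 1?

Routes from 5 to 1:
5→3→1: 9 + 5 = 14
5→4→3→1: 1 + 10 + 5 = 16
5→4→0→2→3→1: 1 + 4 + 15 + 15 + 5 = 40
Shortest: 14.

14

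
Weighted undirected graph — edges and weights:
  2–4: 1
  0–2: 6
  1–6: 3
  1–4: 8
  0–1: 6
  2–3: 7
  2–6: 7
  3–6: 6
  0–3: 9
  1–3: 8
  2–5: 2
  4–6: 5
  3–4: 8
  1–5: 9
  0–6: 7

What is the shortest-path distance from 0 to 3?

Checking several routes:
0→2→3: 6 + 7 = 13
0→6→3: 7 + 6 = 13
0→1→3: 6 + 8 = 14
0→3: 9
Best route has total 9.

9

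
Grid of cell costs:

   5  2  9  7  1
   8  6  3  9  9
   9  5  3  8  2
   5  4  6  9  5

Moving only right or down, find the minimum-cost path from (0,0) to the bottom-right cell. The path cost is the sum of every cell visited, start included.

Take [0,0] → [0,1] → [1,1] → [1,2] → [2,2] → [2,3] → [2,4] → [3,4] for a total of 5 + 2 + 6 + 3 + 3 + 8 + 2 + 5 = 34.
(Top row then right column would cost 40.)

34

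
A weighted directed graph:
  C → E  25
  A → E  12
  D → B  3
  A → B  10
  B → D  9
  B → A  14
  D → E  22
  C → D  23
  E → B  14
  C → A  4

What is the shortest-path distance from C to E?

Comparing a few candidate routes:
C-A-B-D-E: 4 + 10 + 9 + 22 = 45
C-E: 25
C-A-E: 4 + 12 = 16
Shortest: 16.

16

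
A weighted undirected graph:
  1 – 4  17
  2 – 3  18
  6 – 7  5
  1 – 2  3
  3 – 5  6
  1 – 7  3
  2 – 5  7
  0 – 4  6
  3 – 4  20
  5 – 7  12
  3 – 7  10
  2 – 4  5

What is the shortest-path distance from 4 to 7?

11

Some routes from 4 to 7:
4-2-1-7: 5 + 3 + 3 = 11
4-1-7: 17 + 3 = 20
4-2-5-7: 5 + 7 + 12 = 24
Best route has total 11.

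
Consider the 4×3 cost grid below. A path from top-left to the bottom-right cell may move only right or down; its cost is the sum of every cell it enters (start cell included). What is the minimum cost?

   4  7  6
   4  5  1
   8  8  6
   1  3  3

Take [0,0] [1,0] [1,1] [1,2] [2,2] [3,2] for a total of 4 + 4 + 5 + 1 + 6 + 3 = 23.

23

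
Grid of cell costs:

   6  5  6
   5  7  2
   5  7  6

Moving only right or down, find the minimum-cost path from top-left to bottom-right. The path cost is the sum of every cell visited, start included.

25

One optimal route is [0,0]→[0,1]→[0,2]→[1,2]→[2,2].
Its cost is 6 + 5 + 6 + 2 + 6 = 25.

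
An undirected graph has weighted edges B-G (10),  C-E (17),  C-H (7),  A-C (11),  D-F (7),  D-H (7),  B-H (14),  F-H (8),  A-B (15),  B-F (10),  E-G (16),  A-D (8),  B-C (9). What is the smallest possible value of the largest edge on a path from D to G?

10

Some routes from D to G:
D-A-C-B-G: max(8, 11, 9, 10) = 11
D-F-B-G: max(7, 10, 10) = 10
D-F-H-C-B-G: max(7, 8, 7, 9, 10) = 10
D-H-F-B-G: max(7, 8, 10, 10) = 10
D-H-C-B-G: max(7, 7, 9, 10) = 10
The minimum achievable maximum is 10.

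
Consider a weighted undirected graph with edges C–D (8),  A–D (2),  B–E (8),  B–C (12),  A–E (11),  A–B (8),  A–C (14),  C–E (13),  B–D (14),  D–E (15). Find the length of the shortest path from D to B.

Checking several routes:
D-B: 14
D-C-B: 8 + 12 = 20
D-A-B: 2 + 8 = 10
Best route has total 10.

10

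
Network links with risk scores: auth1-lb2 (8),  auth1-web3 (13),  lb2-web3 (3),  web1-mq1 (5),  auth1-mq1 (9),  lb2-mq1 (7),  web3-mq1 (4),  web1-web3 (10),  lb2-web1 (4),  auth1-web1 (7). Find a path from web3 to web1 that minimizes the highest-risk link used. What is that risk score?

4

Some routes from web3 to web1:
web3→mq1→lb2→web1: max(4, 7, 4) = 7
web3→lb2→mq1→web1: max(3, 7, 5) = 7
web3→mq1→web1: max(4, 5) = 5
web3→lb2→web1: max(3, 4) = 4
Smallest bottleneck: 4.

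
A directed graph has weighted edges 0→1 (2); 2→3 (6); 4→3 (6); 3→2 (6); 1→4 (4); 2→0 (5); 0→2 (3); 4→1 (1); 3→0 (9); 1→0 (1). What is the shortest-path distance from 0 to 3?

Routes from 0 to 3:
0 -> 2 -> 3: 3 + 6 = 9
0 -> 1 -> 4 -> 3: 2 + 4 + 6 = 12
Best route has total 9.

9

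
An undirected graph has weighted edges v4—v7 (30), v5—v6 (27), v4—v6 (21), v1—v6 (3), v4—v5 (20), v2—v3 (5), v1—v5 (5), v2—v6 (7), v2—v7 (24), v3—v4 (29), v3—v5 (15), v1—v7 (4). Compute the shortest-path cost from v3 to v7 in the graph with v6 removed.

24

Routes from v3 to v7 avoiding v6:
v3 - v4 - v7: 29 + 30 = 59
v3 - v4 - v5 - v1 - v7: 29 + 20 + 5 + 4 = 58
v3 - v5 - v4 - v7: 15 + 20 + 30 = 65
v3 - v2 - v7: 5 + 24 = 29
v3 - v5 - v1 - v7: 15 + 5 + 4 = 24
The minimum is 24.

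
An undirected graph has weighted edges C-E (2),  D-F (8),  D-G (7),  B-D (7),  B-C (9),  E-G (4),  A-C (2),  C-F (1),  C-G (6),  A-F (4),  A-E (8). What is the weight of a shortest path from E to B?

11

A few of the E→B routes:
E→C→G→D→B: 2 + 6 + 7 + 7 = 22
E→C→B: 2 + 9 = 11
E→G→D→B: 4 + 7 + 7 = 18
E→A→C→B: 8 + 2 + 9 = 19
E→C→F→D→B: 2 + 1 + 8 + 7 = 18
E→G→C→B: 4 + 6 + 9 = 19
Shortest: 11.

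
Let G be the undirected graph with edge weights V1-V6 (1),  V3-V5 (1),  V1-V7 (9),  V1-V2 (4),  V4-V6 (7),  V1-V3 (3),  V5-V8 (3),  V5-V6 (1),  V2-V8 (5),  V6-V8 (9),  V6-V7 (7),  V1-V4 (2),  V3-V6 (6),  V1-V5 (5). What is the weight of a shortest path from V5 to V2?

Comparing a few candidate routes:
V5 → V3 → V1 → V2: 1 + 3 + 4 = 8
V5 → V1 → V2: 5 + 4 = 9
V5 → V6 → V1 → V2: 1 + 1 + 4 = 6
V5 → V8 → V2: 3 + 5 = 8
Best route has total 6.

6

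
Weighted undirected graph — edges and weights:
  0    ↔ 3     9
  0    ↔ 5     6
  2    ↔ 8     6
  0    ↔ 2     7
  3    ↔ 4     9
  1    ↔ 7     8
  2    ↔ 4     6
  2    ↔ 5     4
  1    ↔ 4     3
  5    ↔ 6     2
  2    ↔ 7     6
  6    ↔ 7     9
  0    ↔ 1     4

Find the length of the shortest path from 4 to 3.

Checking several routes:
4-1-0-3: 3 + 4 + 9 = 16
4-2-0-3: 6 + 7 + 9 = 22
4-2-5-0-3: 6 + 4 + 6 + 9 = 25
4-3: 9
Shortest: 9.

9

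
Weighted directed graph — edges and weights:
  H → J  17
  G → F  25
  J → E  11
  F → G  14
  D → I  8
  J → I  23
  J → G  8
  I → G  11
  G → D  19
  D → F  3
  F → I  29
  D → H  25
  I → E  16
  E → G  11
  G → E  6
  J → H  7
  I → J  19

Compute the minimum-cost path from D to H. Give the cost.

25

Routes from D to H:
D → H: 25
D → I → J → H: 8 + 19 + 7 = 34
D → F → I → J → H: 3 + 29 + 19 + 7 = 58
The minimum is 25.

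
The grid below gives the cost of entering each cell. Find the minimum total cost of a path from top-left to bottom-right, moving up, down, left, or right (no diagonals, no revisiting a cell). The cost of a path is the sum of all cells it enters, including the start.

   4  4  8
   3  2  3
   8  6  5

Best path: (0,0) (1,0) (1,1) (1,2) (2,2)
Cost: 4 + 3 + 2 + 3 + 5 = 17

17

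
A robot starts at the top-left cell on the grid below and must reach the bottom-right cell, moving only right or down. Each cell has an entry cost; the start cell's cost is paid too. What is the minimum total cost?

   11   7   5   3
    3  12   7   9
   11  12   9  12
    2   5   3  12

One optimal route is (0,0)→(1,0)→(2,0)→(3,0)→(3,1)→(3,2)→(3,3).
Its cost is 11 + 3 + 11 + 2 + 5 + 3 + 12 = 47.

47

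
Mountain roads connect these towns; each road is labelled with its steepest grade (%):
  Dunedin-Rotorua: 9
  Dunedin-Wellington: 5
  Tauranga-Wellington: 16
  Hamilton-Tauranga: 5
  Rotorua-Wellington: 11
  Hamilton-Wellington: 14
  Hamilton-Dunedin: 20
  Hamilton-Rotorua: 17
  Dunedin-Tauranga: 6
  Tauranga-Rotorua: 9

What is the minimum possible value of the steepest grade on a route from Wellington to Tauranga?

6

Some routes from Wellington to Tauranga:
Wellington → Rotorua → Dunedin → Tauranga: max(11, 9, 6) = 11
Wellington → Rotorua → Tauranga: max(11, 9) = 11
Wellington → Dunedin → Rotorua → Tauranga: max(5, 9, 9) = 9
Wellington → Dunedin → Tauranga: max(5, 6) = 6
The minimum achievable maximum is 6%.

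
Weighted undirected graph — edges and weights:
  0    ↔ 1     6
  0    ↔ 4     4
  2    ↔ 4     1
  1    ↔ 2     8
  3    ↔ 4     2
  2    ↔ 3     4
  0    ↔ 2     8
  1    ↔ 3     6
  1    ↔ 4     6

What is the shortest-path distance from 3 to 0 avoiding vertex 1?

Comparing a few candidate routes:
3 - 2 - 4 - 0: 4 + 1 + 4 = 9
3 - 4 - 2 - 0: 2 + 1 + 8 = 11
3 - 4 - 0: 2 + 4 = 6
The minimum is 6.

6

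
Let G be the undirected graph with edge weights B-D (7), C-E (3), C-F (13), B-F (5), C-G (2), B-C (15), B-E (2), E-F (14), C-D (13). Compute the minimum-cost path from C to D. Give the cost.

Paths from C to D:
C -> F -> E -> B -> D: 13 + 14 + 2 + 7 = 36
C -> E -> F -> B -> D: 3 + 14 + 5 + 7 = 29
C -> F -> B -> D: 13 + 5 + 7 = 25
C -> E -> B -> D: 3 + 2 + 7 = 12
C -> B -> D: 15 + 7 = 22
C -> D: 13
The minimum is 12.

12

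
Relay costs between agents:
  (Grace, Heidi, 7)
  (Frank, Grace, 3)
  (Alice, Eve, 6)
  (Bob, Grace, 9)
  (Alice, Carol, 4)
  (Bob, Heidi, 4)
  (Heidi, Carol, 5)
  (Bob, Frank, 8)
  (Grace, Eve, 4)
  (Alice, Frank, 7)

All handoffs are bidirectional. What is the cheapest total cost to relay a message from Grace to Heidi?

7

Checking several routes:
Grace - Heidi: 7
Grace - Frank - Bob - Heidi: 3 + 8 + 4 = 15
Grace - Bob - Heidi: 9 + 4 = 13
Best route has total 7.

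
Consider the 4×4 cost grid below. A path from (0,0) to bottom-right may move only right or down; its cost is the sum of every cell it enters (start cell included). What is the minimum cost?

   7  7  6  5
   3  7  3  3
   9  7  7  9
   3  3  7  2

One optimal route is (0,0) (1,0) (1,1) (1,2) (1,3) (2,3) (3,3).
Its cost is 7 + 3 + 7 + 3 + 3 + 9 + 2 = 34.
(Top row then right column would cost 39.)

34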